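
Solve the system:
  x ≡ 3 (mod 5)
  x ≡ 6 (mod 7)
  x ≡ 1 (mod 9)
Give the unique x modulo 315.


Moduli 5, 7, 9 are pairwise coprime; by CRT there is a unique solution modulo M = 5 · 7 · 9 = 315.
Solve pairwise, accumulating the modulus:
  Start with x ≡ 3 (mod 5).
  Combine with x ≡ 6 (mod 7): since gcd(5, 7) = 1, we get a unique residue mod 35.
    Write x = 3 + 5·t and substitute into x ≡ 6 (mod 7): 5·t ≡ 6 − 3 = 3 (mod 7).
    The inverse of 5 mod 7 is 3 (since 5·3 = 15 = 2·7 + 1), so t ≡ 3·3 = 9 ≡ 2 (mod 7).
    Then x = 3 + 5·2 = 13, valid modulo lcm(5, 7) = 35: x ≡ 13 (mod 35).
  Combine with x ≡ 1 (mod 9): since gcd(35, 9) = 1, we get a unique residue mod 315.
    Write x = 13 + 35·t and substitute into x ≡ 1 (mod 9): 35·t ≡ 1 − 13 = -12 (mod 9).
    Reduce coefficients mod 9: 8·t ≡ 6 (mod 9).
    The inverse of 8 mod 9 is 8 (since 8·8 = 64 = 7·9 + 1), so t ≡ 8·6 = 48 ≡ 3 (mod 9).
    Then x = 13 + 35·3 = 118, valid modulo lcm(35, 9) = 315: x ≡ 118 (mod 315).
Verify: 118 mod 5 = 3 ✓, 118 mod 7 = 6 ✓, 118 mod 9 = 1 ✓.

x ≡ 118 (mod 315).


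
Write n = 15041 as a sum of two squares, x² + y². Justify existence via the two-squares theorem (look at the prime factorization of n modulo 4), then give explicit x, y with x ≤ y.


Step 1: Factor n = 15041 = 13^2 · 89.
Step 2: Check the mod-4 condition on each prime factor: 13 ≡ 1 (mod 4), exponent 2; 89 ≡ 1 (mod 4), exponent 1.
All primes ≡ 3 (mod 4) appear to even exponent (or don't appear), so by the two-squares theorem n IS expressible as a sum of two squares.
Step 3: Build a representation. Here n = 13 · 13 · 89 is a product of primes ≡ 1 (mod 4). Each prime p ≡ 1 (mod 4) is itself a sum of two squares; find a² by testing p − a² for a perfect square:
  13: 13 − 1² = 12, 13 − 2² = 9 = 3² ⇒ 13 = 2² + 3².
  89: 89 − 1² = 88, 89 − 2² = 85, 89 − 3² = 80, 89 − 4² = 73, 89 − 5² = 64 = 8² ⇒ 89 = 5² + 8².
  Combine using the Brahmagupta–Fibonacci identity (a² + b²)(c² + d²) = (ac − bd)² + (ad + bc)² = (ac + bd)² + (ad − bc)²:
  13 · 13 = 169: from (2² + 3²)(2² + 3²), take (2·2 − 3·3, 2·3 + 3·2) = (4 − 9, 6 + 6) = (-5, 12); dropping signs (only squares matter) gives (5, 12); check 5² + 12² = 25 + 144 = 169 ✓.
  169 · 89 = 15041: from (5² + 12²)(5² + 8²), take (5·5 − 12·8, 5·8 + 12·5) = (25 − 96, 40 + 60) = (-71, 100); dropping signs (only squares matter) gives (71, 100); check 71² + 100² = 5041 + 10000 = 15041 ✓.
Step 4: Order so x ≤ y and verify: 71² + 100² = 5041 + 10000 = 15041 = n. ✓

n = 15041 = 71² + 100² (one valid representation with x ≤ y).


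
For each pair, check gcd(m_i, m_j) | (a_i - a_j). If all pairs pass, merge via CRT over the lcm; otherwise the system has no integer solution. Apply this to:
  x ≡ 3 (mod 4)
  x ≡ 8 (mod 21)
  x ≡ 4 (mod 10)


Moduli 4, 21, 10 are not pairwise coprime, so CRT works modulo lcm(m_i) when all pairwise compatibility conditions hold.
Pairwise compatibility: gcd(m_i, m_j) must divide a_i - a_j for every pair.
Merge one congruence at a time:
  Start: x ≡ 3 (mod 4).
  Combine with x ≡ 8 (mod 21): gcd(4, 21) = 1; 8 - 3 = 5, which IS divisible by 1, so compatible.
    Write x = 3 + 4·t and substitute into x ≡ 8 (mod 21): 4·t ≡ 8 − 3 = 5 (mod 21).
    The inverse of 4 mod 21 is 16 (since 4·16 = 64 = 3·21 + 1), so t ≡ 16·5 = 80 ≡ 17 (mod 21).
    Then x = 3 + 4·17 = 71, valid modulo lcm(4, 21) = 84: x ≡ 71 (mod 84).
  Combine with x ≡ 4 (mod 10): gcd(84, 10) = 2, and 4 - 71 = -67 is NOT divisible by 2.
    ⇒ system is inconsistent (no integer solution).

No solution (the system is inconsistent).


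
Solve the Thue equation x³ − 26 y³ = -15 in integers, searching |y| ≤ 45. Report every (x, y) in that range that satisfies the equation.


The equation is x³ - 26y³ = -15. For fixed y, x³ = 26·y³ − 15, so a solution requires the RHS to be a perfect cube.
Strategy: iterate y from -45 to 45, compute RHS = 26·y³ − 15, and check whether it is a (positive or negative) perfect cube.
Check small values of y:
  y = 0: RHS = -15 is not a perfect cube.
  y = 1: RHS = 11 is not a perfect cube.
  y = -1: RHS = -41 is not a perfect cube.
  y = 2: RHS = 193 is not a perfect cube.
  y = -2: RHS = -223 is not a perfect cube.
  y = 3: RHS = 687 is not a perfect cube.
  y = -3: RHS = -717 is not a perfect cube.
Continuing the search up to |y| = 45 finds no solutions either.
No (x, y) in the scanned range satisfies the equation.

No integer solutions with |y| ≤ 45.


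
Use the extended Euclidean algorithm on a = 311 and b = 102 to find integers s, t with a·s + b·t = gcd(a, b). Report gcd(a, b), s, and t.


Euclidean algorithm on (311, 102) — divide until remainder is 0:
  311 = 3 · 102 + 5
  102 = 20 · 5 + 2
  5 = 2 · 2 + 1
  2 = 2 · 1 + 0
gcd(311, 102) = 1.
Track Bezout coefficients alongside the remainders: start with r₀ = 311 = a·1 + b·0 (s = 1, t = 0) and r₁ = 102 = a·0 + b·1 (s = 0, t = 1); each new remainder r_{k+1} = r_{k-1} − q_k·r_k inherits s_{k+1} = s_{k-1} − q_k·s_k, t_{k+1} = t_{k-1} − q_k·t_k, so r_k = a·s_k + b·t_k at every step:
  q = 3: r = 5, s = 1 − 3·0 = 1, t = 0 − 3·1 = -3  (check: 311·1 + 102·(-3) = 5)
  q = 20: r = 2, s = 0 − 20·1 = -20, t = 1 − 20·(-3) = 61  (check: 311·(-20) + 102·61 = 2)
  q = 2: r = 1, s = 1 − 2·(-20) = 41, t = -3 − 2·61 = -125  (check: 311·41 + 102·(-125) = 1)
The row with r = 1 (the gcd) gives the Bezout coefficients s = 41, t = -125.
Result: 311 · (41) + 102 · (-125) = 1.

gcd(311, 102) = 1; s = 41, t = -125 (check: 311·41 + 102·(-125) = 1).


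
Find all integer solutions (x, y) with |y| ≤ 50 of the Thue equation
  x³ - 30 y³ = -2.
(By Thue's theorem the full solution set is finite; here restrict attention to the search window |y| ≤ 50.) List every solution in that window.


The equation is x³ - 30y³ = -2. For fixed y, x³ = 30·y³ − 2, so a solution requires the RHS to be a perfect cube.
Strategy: iterate y from -50 to 50, compute RHS = 30·y³ − 2, and check whether it is a (positive or negative) perfect cube.
Check small values of y:
  y = 0: RHS = -2 is not a perfect cube.
  y = 1: RHS = 28 is not a perfect cube.
  y = -1: RHS = -32 is not a perfect cube.
  y = 2: RHS = 238 is not a perfect cube.
  y = -2: RHS = -242 is not a perfect cube.
  y = 3: RHS = 808 is not a perfect cube.
  y = -3: RHS = -812 is not a perfect cube.
Continuing the search up to |y| = 50 finds no solutions either.
No (x, y) in the scanned range satisfies the equation.

No integer solutions with |y| ≤ 50.


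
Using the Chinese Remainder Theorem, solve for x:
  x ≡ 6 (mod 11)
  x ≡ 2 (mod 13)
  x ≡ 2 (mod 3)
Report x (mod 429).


Moduli 11, 13, 3 are pairwise coprime; by CRT there is a unique solution modulo M = 11 · 13 · 3 = 429.
Solve pairwise, accumulating the modulus:
  Start with x ≡ 6 (mod 11).
  Combine with x ≡ 2 (mod 13): since gcd(11, 13) = 1, we get a unique residue mod 143.
    Write x = 6 + 11·t and substitute into x ≡ 2 (mod 13): 11·t ≡ 2 − 6 = -4 (mod 13).
    Reduce coefficients mod 13: 11·t ≡ 9 (mod 13).
    The inverse of 11 mod 13 is 6 (since 11·6 = 66 = 5·13 + 1), so t ≡ 6·9 = 54 ≡ 2 (mod 13).
    Then x = 6 + 11·2 = 28, valid modulo lcm(11, 13) = 143: x ≡ 28 (mod 143).
  Combine with x ≡ 2 (mod 3): since gcd(143, 3) = 1, we get a unique residue mod 429.
    Write x = 28 + 143·t and substitute into x ≡ 2 (mod 3): 143·t ≡ 2 − 28 = -26 (mod 3).
    Reduce coefficients mod 3: 2·t ≡ 1 (mod 3).
    The inverse of 2 mod 3 is 2 (since 2·2 = 4 = 1·3 + 1), so t ≡ 2·1 = 2 ≡ 2 (mod 3).
    Then x = 28 + 143·2 = 314, valid modulo lcm(143, 3) = 429: x ≡ 314 (mod 429).
Verify: 314 mod 11 = 6 ✓, 314 mod 13 = 2 ✓, 314 mod 3 = 2 ✓.

x ≡ 314 (mod 429).


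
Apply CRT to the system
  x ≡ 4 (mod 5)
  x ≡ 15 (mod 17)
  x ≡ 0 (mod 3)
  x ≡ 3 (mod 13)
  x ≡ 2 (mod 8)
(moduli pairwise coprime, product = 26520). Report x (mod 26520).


Product of moduli M = 5 · 17 · 3 · 13 · 8 = 26520.
Merge one congruence at a time:
  Start: x ≡ 4 (mod 5).
  Combine with x ≡ 15 (mod 17); new modulus lcm = 85.
    Write x = 4 + 5·t and substitute into x ≡ 15 (mod 17): 5·t ≡ 15 − 4 = 11 (mod 17).
    The inverse of 5 mod 17 is 7 (since 5·7 = 35 = 2·17 + 1), so t ≡ 7·11 = 77 ≡ 9 (mod 17).
    Then x = 4 + 5·9 = 49, valid modulo lcm(5, 17) = 85: x ≡ 49 (mod 85).
  Combine with x ≡ 0 (mod 3); new modulus lcm = 255.
    Write x = 49 + 85·t and substitute into x ≡ 0 (mod 3): 85·t ≡ 0 − 49 = -49 (mod 3).
    Reduce coefficients mod 3: 1·t ≡ 2 (mod 3).
    So t ≡ 2 (mod 3).
    Then x = 49 + 85·2 = 219, valid modulo lcm(85, 3) = 255: x ≡ 219 (mod 255).
  Combine with x ≡ 3 (mod 13); new modulus lcm = 3315.
    Write x = 219 + 255·t and substitute into x ≡ 3 (mod 13): 255·t ≡ 3 − 219 = -216 (mod 13).
    Reduce coefficients mod 13: 8·t ≡ 5 (mod 13).
    The inverse of 8 mod 13 is 5 (since 8·5 = 40 = 3·13 + 1), so t ≡ 5·5 = 25 ≡ 12 (mod 13).
    Then x = 219 + 255·12 = 3279, valid modulo lcm(255, 13) = 3315: x ≡ 3279 (mod 3315).
  Combine with x ≡ 2 (mod 8); new modulus lcm = 26520.
    Write x = 3279 + 3315·t and substitute into x ≡ 2 (mod 8): 3315·t ≡ 2 − 3279 = -3277 (mod 8).
    Reduce coefficients mod 8: 3·t ≡ 3 (mod 8).
    The inverse of 3 mod 8 is 3 (since 3·3 = 9 = 1·8 + 1), so t ≡ 3·3 = 9 ≡ 1 (mod 8).
    Then x = 3279 + 3315·1 = 6594, valid modulo lcm(3315, 8) = 26520: x ≡ 6594 (mod 26520).
Verify against each original: 6594 mod 5 = 4, 6594 mod 17 = 15, 6594 mod 3 = 0, 6594 mod 13 = 3, 6594 mod 8 = 2.

x ≡ 6594 (mod 26520).


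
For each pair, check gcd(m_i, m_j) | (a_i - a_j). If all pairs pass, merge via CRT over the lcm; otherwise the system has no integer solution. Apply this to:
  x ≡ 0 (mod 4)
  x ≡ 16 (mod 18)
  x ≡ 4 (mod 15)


Moduli 4, 18, 15 are not pairwise coprime, so CRT works modulo lcm(m_i) when all pairwise compatibility conditions hold.
Pairwise compatibility: gcd(m_i, m_j) must divide a_i - a_j for every pair.
Merge one congruence at a time:
  Start: x ≡ 0 (mod 4).
  Combine with x ≡ 16 (mod 18): gcd(4, 18) = 2; 16 - 0 = 16, which IS divisible by 2, so compatible.
    Write x = 0 + 4·t and substitute into x ≡ 16 (mod 18): 4·t ≡ 16 − 0 = 16 (mod 18).
    Divide the congruence (and modulus) by g = 2: 2·t ≡ 8 (mod 9).
    The inverse of 2 mod 9 is 5 (since 2·5 = 10 = 1·9 + 1), so t ≡ 5·8 = 40 ≡ 4 (mod 9).
    Then x = 0 + 4·4 = 16, valid modulo lcm(4, 18) = 36: x ≡ 16 (mod 36).
  Combine with x ≡ 4 (mod 15): gcd(36, 15) = 3; 4 - 16 = -12, which IS divisible by 3, so compatible.
    Write x = 16 + 36·t and substitute into x ≡ 4 (mod 15): 36·t ≡ 4 − 16 = -12 (mod 15).
    Divide the congruence (and modulus) by g = 3: 12·t ≡ -4 (mod 5).
    Reduce coefficients mod 5: 2·t ≡ 1 (mod 5).
    The inverse of 2 mod 5 is 3 (since 2·3 = 6 = 1·5 + 1), so t ≡ 3·1 = 3 ≡ 3 (mod 5).
    Then x = 16 + 36·3 = 124, valid modulo lcm(36, 15) = 180: x ≡ 124 (mod 180).
Verify: 124 mod 4 = 0, 124 mod 18 = 16, 124 mod 15 = 4.

x ≡ 124 (mod 180).


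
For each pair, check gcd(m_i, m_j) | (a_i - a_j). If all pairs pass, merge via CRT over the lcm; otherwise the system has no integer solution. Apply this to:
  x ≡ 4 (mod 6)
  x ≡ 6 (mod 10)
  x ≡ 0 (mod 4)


Moduli 6, 10, 4 are not pairwise coprime, so CRT works modulo lcm(m_i) when all pairwise compatibility conditions hold.
Pairwise compatibility: gcd(m_i, m_j) must divide a_i - a_j for every pair.
Merge one congruence at a time:
  Start: x ≡ 4 (mod 6).
  Combine with x ≡ 6 (mod 10): gcd(6, 10) = 2; 6 - 4 = 2, which IS divisible by 2, so compatible.
    Write x = 4 + 6·t and substitute into x ≡ 6 (mod 10): 6·t ≡ 6 − 4 = 2 (mod 10).
    Divide the congruence (and modulus) by g = 2: 3·t ≡ 1 (mod 5).
    The inverse of 3 mod 5 is 2 (since 3·2 = 6 = 1·5 + 1), so t ≡ 2·1 = 2 ≡ 2 (mod 5).
    Then x = 4 + 6·2 = 16, valid modulo lcm(6, 10) = 30: x ≡ 16 (mod 30).
  Combine with x ≡ 0 (mod 4): gcd(30, 4) = 2; 0 - 16 = -16, which IS divisible by 2, so compatible.
    Write x = 16 + 30·t and substitute into x ≡ 0 (mod 4): 30·t ≡ 0 − 16 = -16 (mod 4).
    Divide the congruence (and modulus) by g = 2: 15·t ≡ -8 (mod 2).
    Reduce coefficients mod 2: 1·t ≡ 0 (mod 2).
    So t ≡ 0 (mod 2).
    Then x = 16 + 30·0 = 16, valid modulo lcm(30, 4) = 60: x ≡ 16 (mod 60).
Verify: 16 mod 6 = 4, 16 mod 10 = 6, 16 mod 4 = 0.

x ≡ 16 (mod 60).


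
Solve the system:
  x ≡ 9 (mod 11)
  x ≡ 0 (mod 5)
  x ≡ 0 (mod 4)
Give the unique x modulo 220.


Moduli 11, 5, 4 are pairwise coprime; by CRT there is a unique solution modulo M = 11 · 5 · 4 = 220.
Solve pairwise, accumulating the modulus:
  Start with x ≡ 9 (mod 11).
  Combine with x ≡ 0 (mod 5): since gcd(11, 5) = 1, we get a unique residue mod 55.
    Write x = 9 + 11·t and substitute into x ≡ 0 (mod 5): 11·t ≡ 0 − 9 = -9 (mod 5).
    Reduce coefficients mod 5: 1·t ≡ 1 (mod 5).
    So t ≡ 1 (mod 5).
    Then x = 9 + 11·1 = 20, valid modulo lcm(11, 5) = 55: x ≡ 20 (mod 55).
  Combine with x ≡ 0 (mod 4): since gcd(55, 4) = 1, we get a unique residue mod 220.
    Write x = 20 + 55·t and substitute into x ≡ 0 (mod 4): 55·t ≡ 0 − 20 = -20 (mod 4).
    Reduce coefficients mod 4: 3·t ≡ 0 (mod 4).
    The inverse of 3 mod 4 is 3 (since 3·3 = 9 = 2·4 + 1), so t ≡ 3·0 = 0 ≡ 0 (mod 4).
    Then x = 20 + 55·0 = 20, valid modulo lcm(55, 4) = 220: x ≡ 20 (mod 220).
Verify: 20 mod 11 = 9 ✓, 20 mod 5 = 0 ✓, 20 mod 4 = 0 ✓.

x ≡ 20 (mod 220).


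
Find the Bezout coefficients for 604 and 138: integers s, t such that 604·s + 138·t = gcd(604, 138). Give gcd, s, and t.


Euclidean algorithm on (604, 138) — divide until remainder is 0:
  604 = 4 · 138 + 52
  138 = 2 · 52 + 34
  52 = 1 · 34 + 18
  34 = 1 · 18 + 16
  18 = 1 · 16 + 2
  16 = 8 · 2 + 0
gcd(604, 138) = 2.
Track Bezout coefficients alongside the remainders: start with r₀ = 604 = a·1 + b·0 (s = 1, t = 0) and r₁ = 138 = a·0 + b·1 (s = 0, t = 1); each new remainder r_{k+1} = r_{k-1} − q_k·r_k inherits s_{k+1} = s_{k-1} − q_k·s_k, t_{k+1} = t_{k-1} − q_k·t_k, so r_k = a·s_k + b·t_k at every step:
  q = 4: r = 52, s = 1 − 4·0 = 1, t = 0 − 4·1 = -4  (check: 604·1 + 138·(-4) = 52)
  q = 2: r = 34, s = 0 − 2·1 = -2, t = 1 − 2·(-4) = 9  (check: 604·(-2) + 138·9 = 34)
  q = 1: r = 18, s = 1 − 1·(-2) = 3, t = -4 − 1·9 = -13  (check: 604·3 + 138·(-13) = 18)
  q = 1: r = 16, s = -2 − 1·3 = -5, t = 9 − 1·(-13) = 22  (check: 604·(-5) + 138·22 = 16)
  q = 1: r = 2, s = 3 − 1·(-5) = 8, t = -13 − 1·22 = -35  (check: 604·8 + 138·(-35) = 2)
The row with r = 2 (the gcd) gives the Bezout coefficients s = 8, t = -35.
Result: 604 · (8) + 138 · (-35) = 2.

gcd(604, 138) = 2; s = 8, t = -35 (check: 604·8 + 138·(-35) = 2).


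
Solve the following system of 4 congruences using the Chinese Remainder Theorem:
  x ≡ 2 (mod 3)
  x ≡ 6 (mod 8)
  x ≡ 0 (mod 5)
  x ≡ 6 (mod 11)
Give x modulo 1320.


Product of moduli M = 3 · 8 · 5 · 11 = 1320.
Merge one congruence at a time:
  Start: x ≡ 2 (mod 3).
  Combine with x ≡ 6 (mod 8); new modulus lcm = 24.
    Write x = 2 + 3·t and substitute into x ≡ 6 (mod 8): 3·t ≡ 6 − 2 = 4 (mod 8).
    The inverse of 3 mod 8 is 3 (since 3·3 = 9 = 1·8 + 1), so t ≡ 3·4 = 12 ≡ 4 (mod 8).
    Then x = 2 + 3·4 = 14, valid modulo lcm(3, 8) = 24: x ≡ 14 (mod 24).
  Combine with x ≡ 0 (mod 5); new modulus lcm = 120.
    Write x = 14 + 24·t and substitute into x ≡ 0 (mod 5): 24·t ≡ 0 − 14 = -14 (mod 5).
    Reduce coefficients mod 5: 4·t ≡ 1 (mod 5).
    The inverse of 4 mod 5 is 4 (since 4·4 = 16 = 3·5 + 1), so t ≡ 4·1 = 4 ≡ 4 (mod 5).
    Then x = 14 + 24·4 = 110, valid modulo lcm(24, 5) = 120: x ≡ 110 (mod 120).
  Combine with x ≡ 6 (mod 11); new modulus lcm = 1320.
    Write x = 110 + 120·t and substitute into x ≡ 6 (mod 11): 120·t ≡ 6 − 110 = -104 (mod 11).
    Reduce coefficients mod 11: 10·t ≡ 6 (mod 11).
    The inverse of 10 mod 11 is 10 (since 10·10 = 100 = 9·11 + 1), so t ≡ 10·6 = 60 ≡ 5 (mod 11).
    Then x = 110 + 120·5 = 710, valid modulo lcm(120, 11) = 1320: x ≡ 710 (mod 1320).
Verify against each original: 710 mod 3 = 2, 710 mod 8 = 6, 710 mod 5 = 0, 710 mod 11 = 6.

x ≡ 710 (mod 1320).


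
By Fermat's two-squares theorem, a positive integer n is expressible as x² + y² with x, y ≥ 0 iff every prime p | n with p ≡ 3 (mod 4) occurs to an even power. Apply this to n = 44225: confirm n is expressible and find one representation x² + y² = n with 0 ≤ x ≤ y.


Step 1: Factor n = 44225 = 5^2 · 29 · 61.
Step 2: Check the mod-4 condition on each prime factor: 5 ≡ 1 (mod 4), exponent 2; 29 ≡ 1 (mod 4), exponent 1; 61 ≡ 1 (mod 4), exponent 1.
All primes ≡ 3 (mod 4) appear to even exponent (or don't appear), so by the two-squares theorem n IS expressible as a sum of two squares.
Step 3: Build a representation. Group n = k² · m with k = 5 and m = 29 · 61 = 1769 (a product of primes ≡ 1 (mod 4)); a representation of m scales to one of n via (k·x)² + (k·y)² = k²(x² + y²). Each prime p ≡ 1 (mod 4) is itself a sum of two squares; find a² by testing p − a² for a perfect square:
  29: 29 − 1² = 28, 29 − 2² = 25 = 5² ⇒ 29 = 2² + 5².
  61: 61 − 1² = 60, 61 − 2² = 57, 61 − 3² = 52, 61 − 4² = 45, 61 − 5² = 36 = 6² ⇒ 61 = 5² + 6².
  Combine using the Brahmagupta–Fibonacci identity (a² + b²)(c² + d²) = (ac − bd)² + (ad + bc)² = (ac + bd)² + (ad − bc)²:
  29 · 61 = 1769: from (2² + 5²)(5² + 6²), take (2·5 − 5·6, 2·6 + 5·5) = (10 − 30, 12 + 25) = (-20, 37); dropping signs (only squares matter) gives (20, 37); check 20² + 37² = 400 + 1369 = 1769 ✓.
  Scale by k = 5: (5·20, 5·37) = (100, 185).
Step 4: Order so x ≤ y and verify: 100² + 185² = 10000 + 34225 = 44225 = n. ✓

n = 44225 = 100² + 185² (one valid representation with x ≤ y).


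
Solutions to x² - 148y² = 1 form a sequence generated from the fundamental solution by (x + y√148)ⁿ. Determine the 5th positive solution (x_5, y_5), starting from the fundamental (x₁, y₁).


Step 1: Find the fundamental solution (x₁, y₁) of x² - 148y² = 1.
  Expand √148 as a continued fraction. a₀ = ⌊√148⌋ = 12; iterate m_{k+1} = d_k·a_k − m_k, d_{k+1} = (148 − m_{k+1}²)/d_k, a_{k+1} = ⌊(a₀ + m_{k+1})/d_{k+1}⌋ (starting m₀ = 0, d₀ = 1), with convergents p_k = a_k·p_{k-1} + p_{k-2}, q_k = a_k·q_{k-1} + q_{k-2} (p₋₁ = 1, q₋₁ = 0):
  k = 0: a₀ = 12; p₀/q₀ = 12/1; p₀² − 148·q₀² = 144 − 148 = -4.
  k = 1: m = 12, d = 4, a = ⌊(12 + 12)/4⌋ = 6; p/q = (6·12 + 1)/(6·1 + 0) = 73/6; p² − 148·q² = 5329 − 5328 = 1.
  The first convergent with p² − 148·q² = 1 gives the fundamental solution (x₁, y₁) = (73, 6).
Step 2: Apply the recurrence (x_{n+1}, y_{n+1}) = (x₁x_n + 148y₁y_n, x₁y_n + y₁x_n) repeatedly.
  From (x_1, y_1) = (73, 6): x_2 = 73·73 + 148·6·6 = 10657; y_2 = 73·6 + 6·73 = 876.
  From (x_2, y_2) = (10657, 876): x_3 = 73·10657 + 148·6·876 = 1555849; y_3 = 73·876 + 6·10657 = 127890.
  From (x_3, y_3) = (1555849, 127890): x_4 = 73·1555849 + 148·6·127890 = 227143297; y_4 = 73·127890 + 6·1555849 = 18671064.
  From (x_4, y_4) = (227143297, 18671064): x_5 = 73·227143297 + 148·6·18671064 = 33161365513; y_5 = 73·18671064 + 6·227143297 = 2725847454.
Step 3: Verify x_5² - 148·y_5² = 1099676162686785753169 - 1099676162686785753168 = 1 (should be 1). ✓

(x_1, y_1) = (73, 6); (x_5, y_5) = (33161365513, 2725847454).


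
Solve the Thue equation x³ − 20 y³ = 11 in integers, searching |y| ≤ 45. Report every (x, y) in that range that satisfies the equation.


The equation is x³ - 20y³ = 11. For fixed y, x³ = 20·y³ + 11, so a solution requires the RHS to be a perfect cube.
Strategy: iterate y from -45 to 45, compute RHS = 20·y³ + 11, and check whether it is a (positive or negative) perfect cube.
Check small values of y:
  y = 0: RHS = 11 is not a perfect cube.
  y = 1: RHS = 31 is not a perfect cube.
  y = -1: RHS = -9 is not a perfect cube.
  y = 2: RHS = 171 is not a perfect cube.
  y = -2: RHS = -149 is not a perfect cube.
  y = 3: RHS = 551 is not a perfect cube.
  y = -3: RHS = -529 is not a perfect cube.
Continuing the search up to |y| = 45 finds no solutions either.
No (x, y) in the scanned range satisfies the equation.

No integer solutions with |y| ≤ 45.


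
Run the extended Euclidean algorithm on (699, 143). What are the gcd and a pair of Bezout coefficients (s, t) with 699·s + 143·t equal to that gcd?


Euclidean algorithm on (699, 143) — divide until remainder is 0:
  699 = 4 · 143 + 127
  143 = 1 · 127 + 16
  127 = 7 · 16 + 15
  16 = 1 · 15 + 1
  15 = 15 · 1 + 0
gcd(699, 143) = 1.
Track Bezout coefficients alongside the remainders: start with r₀ = 699 = a·1 + b·0 (s = 1, t = 0) and r₁ = 143 = a·0 + b·1 (s = 0, t = 1); each new remainder r_{k+1} = r_{k-1} − q_k·r_k inherits s_{k+1} = s_{k-1} − q_k·s_k, t_{k+1} = t_{k-1} − q_k·t_k, so r_k = a·s_k + b·t_k at every step:
  q = 4: r = 127, s = 1 − 4·0 = 1, t = 0 − 4·1 = -4  (check: 699·1 + 143·(-4) = 127)
  q = 1: r = 16, s = 0 − 1·1 = -1, t = 1 − 1·(-4) = 5  (check: 699·(-1) + 143·5 = 16)
  q = 7: r = 15, s = 1 − 7·(-1) = 8, t = -4 − 7·5 = -39  (check: 699·8 + 143·(-39) = 15)
  q = 1: r = 1, s = -1 − 1·8 = -9, t = 5 − 1·(-39) = 44  (check: 699·(-9) + 143·44 = 1)
The row with r = 1 (the gcd) gives the Bezout coefficients s = -9, t = 44.
Result: 699 · (-9) + 143 · (44) = 1.

gcd(699, 143) = 1; s = -9, t = 44 (check: 699·(-9) + 143·44 = 1).


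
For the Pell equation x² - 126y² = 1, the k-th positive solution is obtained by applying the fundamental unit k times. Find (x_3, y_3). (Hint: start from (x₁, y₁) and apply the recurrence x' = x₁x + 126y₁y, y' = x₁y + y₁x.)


Step 1: Find the fundamental solution (x₁, y₁) of x² - 126y² = 1.
  Expand √126 as a continued fraction. a₀ = ⌊√126⌋ = 11; iterate m_{k+1} = d_k·a_k − m_k, d_{k+1} = (126 − m_{k+1}²)/d_k, a_{k+1} = ⌊(a₀ + m_{k+1})/d_{k+1}⌋ (starting m₀ = 0, d₀ = 1), with convergents p_k = a_k·p_{k-1} + p_{k-2}, q_k = a_k·q_{k-1} + q_{k-2} (p₋₁ = 1, q₋₁ = 0):
  k = 0: a₀ = 11; p₀/q₀ = 11/1; p₀² − 126·q₀² = 121 − 126 = -5.
  k = 1: m = 11, d = 5, a = ⌊(11 + 11)/5⌋ = 4; p/q = (4·11 + 1)/(4·1 + 0) = 45/4; p² − 126·q² = 2025 − 2016 = 9.
  k = 2: m = 9, d = 9, a = ⌊(11 + 9)/9⌋ = 2; p/q = (2·45 + 11)/(2·4 + 1) = 101/9; p² − 126·q² = 10201 − 10206 = -5.
  k = 3: m = 9, d = 5, a = ⌊(11 + 9)/5⌋ = 4; p/q = (4·101 + 45)/(4·9 + 4) = 449/40; p² − 126·q² = 201601 − 201600 = 1.
  The first convergent with p² − 126·q² = 1 gives the fundamental solution (x₁, y₁) = (449, 40).
Step 2: Apply the recurrence (x_{n+1}, y_{n+1}) = (x₁x_n + 126y₁y_n, x₁y_n + y₁x_n) repeatedly.
  From (x_1, y_1) = (449, 40): x_2 = 449·449 + 126·40·40 = 403201; y_2 = 449·40 + 40·449 = 35920.
  From (x_2, y_2) = (403201, 35920): x_3 = 449·403201 + 126·40·35920 = 362074049; y_3 = 449·35920 + 40·403201 = 32256120.
Step 3: Verify x_3² - 126·y_3² = 131097616959254401 - 131097616959254400 = 1 (should be 1). ✓

(x_1, y_1) = (449, 40); (x_3, y_3) = (362074049, 32256120).


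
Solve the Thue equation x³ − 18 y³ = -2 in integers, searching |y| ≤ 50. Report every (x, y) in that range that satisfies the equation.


The equation is x³ - 18y³ = -2. For fixed y, x³ = 18·y³ − 2, so a solution requires the RHS to be a perfect cube.
Strategy: iterate y from -50 to 50, compute RHS = 18·y³ − 2, and check whether it is a (positive or negative) perfect cube.
Check small values of y:
  y = 0: RHS = -2 is not a perfect cube.
  y = 1: RHS = 16 is not a perfect cube.
  y = -1: RHS = -20 is not a perfect cube.
  y = 2: RHS = 142 is not a perfect cube.
  y = -2: RHS = -146 is not a perfect cube.
  y = 3: RHS = 484 is not a perfect cube.
  y = -3: RHS = -488 is not a perfect cube.
Continuing the search up to |y| = 50 finds no solutions either.
No (x, y) in the scanned range satisfies the equation.

No integer solutions with |y| ≤ 50.


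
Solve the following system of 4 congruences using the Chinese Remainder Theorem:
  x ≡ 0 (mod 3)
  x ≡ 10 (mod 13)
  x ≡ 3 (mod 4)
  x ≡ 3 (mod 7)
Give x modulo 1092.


Product of moduli M = 3 · 13 · 4 · 7 = 1092.
Merge one congruence at a time:
  Start: x ≡ 0 (mod 3).
  Combine with x ≡ 10 (mod 13); new modulus lcm = 39.
    Write x = 0 + 3·t and substitute into x ≡ 10 (mod 13): 3·t ≡ 10 − 0 = 10 (mod 13).
    The inverse of 3 mod 13 is 9 (since 3·9 = 27 = 2·13 + 1), so t ≡ 9·10 = 90 ≡ 12 (mod 13).
    Then x = 0 + 3·12 = 36, valid modulo lcm(3, 13) = 39: x ≡ 36 (mod 39).
  Combine with x ≡ 3 (mod 4); new modulus lcm = 156.
    Write x = 36 + 39·t and substitute into x ≡ 3 (mod 4): 39·t ≡ 3 − 36 = -33 (mod 4).
    Reduce coefficients mod 4: 3·t ≡ 3 (mod 4).
    The inverse of 3 mod 4 is 3 (since 3·3 = 9 = 2·4 + 1), so t ≡ 3·3 = 9 ≡ 1 (mod 4).
    Then x = 36 + 39·1 = 75, valid modulo lcm(39, 4) = 156: x ≡ 75 (mod 156).
  Combine with x ≡ 3 (mod 7); new modulus lcm = 1092.
    Write x = 75 + 156·t and substitute into x ≡ 3 (mod 7): 156·t ≡ 3 − 75 = -72 (mod 7).
    Reduce coefficients mod 7: 2·t ≡ 5 (mod 7).
    The inverse of 2 mod 7 is 4 (since 2·4 = 8 = 1·7 + 1), so t ≡ 4·5 = 20 ≡ 6 (mod 7).
    Then x = 75 + 156·6 = 1011, valid modulo lcm(156, 7) = 1092: x ≡ 1011 (mod 1092).
Verify against each original: 1011 mod 3 = 0, 1011 mod 13 = 10, 1011 mod 4 = 3, 1011 mod 7 = 3.

x ≡ 1011 (mod 1092).


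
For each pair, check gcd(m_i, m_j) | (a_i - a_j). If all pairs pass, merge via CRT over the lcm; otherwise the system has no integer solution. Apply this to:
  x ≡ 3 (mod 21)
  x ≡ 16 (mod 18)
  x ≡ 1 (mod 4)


Moduli 21, 18, 4 are not pairwise coprime, so CRT works modulo lcm(m_i) when all pairwise compatibility conditions hold.
Pairwise compatibility: gcd(m_i, m_j) must divide a_i - a_j for every pair.
Merge one congruence at a time:
  Start: x ≡ 3 (mod 21).
  Combine with x ≡ 16 (mod 18): gcd(21, 18) = 3, and 16 - 3 = 13 is NOT divisible by 3.
    ⇒ system is inconsistent (no integer solution).

No solution (the system is inconsistent).


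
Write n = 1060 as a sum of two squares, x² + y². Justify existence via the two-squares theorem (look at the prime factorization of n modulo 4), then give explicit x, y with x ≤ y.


Step 1: Factor n = 1060 = 2^2 · 5 · 53.
Step 2: Check the mod-4 condition on each prime factor: 2 = 2 (special); 5 ≡ 1 (mod 4), exponent 1; 53 ≡ 1 (mod 4), exponent 1.
All primes ≡ 3 (mod 4) appear to even exponent (or don't appear), so by the two-squares theorem n IS expressible as a sum of two squares.
Step 3: Build a representation. Group n = k² · m with k = 2 and m = 5 · 53 = 265 (a product of primes ≡ 1 (mod 4)); a representation of m scales to one of n via (k·x)² + (k·y)² = k²(x² + y²). Each prime p ≡ 1 (mod 4) is itself a sum of two squares; find a² by testing p − a² for a perfect square:
  5: 5 − 1² = 4 = 2² ⇒ 5 = 1² + 2².
  53: 53 − 1² = 52, 53 − 2² = 49 = 7² ⇒ 53 = 2² + 7².
  Combine using the Brahmagupta–Fibonacci identity (a² + b²)(c² + d²) = (ac − bd)² + (ad + bc)² = (ac + bd)² + (ad − bc)²:
  5 · 53 = 265: from (1² + 2²)(2² + 7²), take (1·2 − 2·7, 1·7 + 2·2) = (2 − 14, 7 + 4) = (-12, 11); dropping signs (only squares matter) gives (12, 11); check 12² + 11² = 144 + 121 = 265 ✓.
  Scale by k = 2: (2·12, 2·11) = (24, 22).
Step 4: Order so x ≤ y and verify: 22² + 24² = 484 + 576 = 1060 = n. ✓

n = 1060 = 22² + 24² (one valid representation with x ≤ y).


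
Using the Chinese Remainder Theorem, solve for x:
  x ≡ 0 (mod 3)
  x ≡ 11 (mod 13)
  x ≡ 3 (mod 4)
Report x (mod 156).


Moduli 3, 13, 4 are pairwise coprime; by CRT there is a unique solution modulo M = 3 · 13 · 4 = 156.
Solve pairwise, accumulating the modulus:
  Start with x ≡ 0 (mod 3).
  Combine with x ≡ 11 (mod 13): since gcd(3, 13) = 1, we get a unique residue mod 39.
    Write x = 0 + 3·t and substitute into x ≡ 11 (mod 13): 3·t ≡ 11 − 0 = 11 (mod 13).
    The inverse of 3 mod 13 is 9 (since 3·9 = 27 = 2·13 + 1), so t ≡ 9·11 = 99 ≡ 8 (mod 13).
    Then x = 0 + 3·8 = 24, valid modulo lcm(3, 13) = 39: x ≡ 24 (mod 39).
  Combine with x ≡ 3 (mod 4): since gcd(39, 4) = 1, we get a unique residue mod 156.
    Write x = 24 + 39·t and substitute into x ≡ 3 (mod 4): 39·t ≡ 3 − 24 = -21 (mod 4).
    Reduce coefficients mod 4: 3·t ≡ 3 (mod 4).
    The inverse of 3 mod 4 is 3 (since 3·3 = 9 = 2·4 + 1), so t ≡ 3·3 = 9 ≡ 1 (mod 4).
    Then x = 24 + 39·1 = 63, valid modulo lcm(39, 4) = 156: x ≡ 63 (mod 156).
Verify: 63 mod 3 = 0 ✓, 63 mod 13 = 11 ✓, 63 mod 4 = 3 ✓.

x ≡ 63 (mod 156).


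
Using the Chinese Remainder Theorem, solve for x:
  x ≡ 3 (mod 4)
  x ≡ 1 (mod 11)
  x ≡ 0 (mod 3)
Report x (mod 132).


Moduli 4, 11, 3 are pairwise coprime; by CRT there is a unique solution modulo M = 4 · 11 · 3 = 132.
Solve pairwise, accumulating the modulus:
  Start with x ≡ 3 (mod 4).
  Combine with x ≡ 1 (mod 11): since gcd(4, 11) = 1, we get a unique residue mod 44.
    Write x = 3 + 4·t and substitute into x ≡ 1 (mod 11): 4·t ≡ 1 − 3 = -2 (mod 11).
    Reduce coefficients mod 11: 4·t ≡ 9 (mod 11).
    The inverse of 4 mod 11 is 3 (since 4·3 = 12 = 1·11 + 1), so t ≡ 3·9 = 27 ≡ 5 (mod 11).
    Then x = 3 + 4·5 = 23, valid modulo lcm(4, 11) = 44: x ≡ 23 (mod 44).
  Combine with x ≡ 0 (mod 3): since gcd(44, 3) = 1, we get a unique residue mod 132.
    Write x = 23 + 44·t and substitute into x ≡ 0 (mod 3): 44·t ≡ 0 − 23 = -23 (mod 3).
    Reduce coefficients mod 3: 2·t ≡ 1 (mod 3).
    The inverse of 2 mod 3 is 2 (since 2·2 = 4 = 1·3 + 1), so t ≡ 2·1 = 2 ≡ 2 (mod 3).
    Then x = 23 + 44·2 = 111, valid modulo lcm(44, 3) = 132: x ≡ 111 (mod 132).
Verify: 111 mod 4 = 3 ✓, 111 mod 11 = 1 ✓, 111 mod 3 = 0 ✓.

x ≡ 111 (mod 132).


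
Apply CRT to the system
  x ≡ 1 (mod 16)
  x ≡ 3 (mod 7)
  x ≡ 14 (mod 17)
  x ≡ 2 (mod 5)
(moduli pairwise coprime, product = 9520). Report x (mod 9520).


Product of moduli M = 16 · 7 · 17 · 5 = 9520.
Merge one congruence at a time:
  Start: x ≡ 1 (mod 16).
  Combine with x ≡ 3 (mod 7); new modulus lcm = 112.
    Write x = 1 + 16·t and substitute into x ≡ 3 (mod 7): 16·t ≡ 3 − 1 = 2 (mod 7).
    Reduce coefficients mod 7: 2·t ≡ 2 (mod 7).
    The inverse of 2 mod 7 is 4 (since 2·4 = 8 = 1·7 + 1), so t ≡ 4·2 = 8 ≡ 1 (mod 7).
    Then x = 1 + 16·1 = 17, valid modulo lcm(16, 7) = 112: x ≡ 17 (mod 112).
  Combine with x ≡ 14 (mod 17); new modulus lcm = 1904.
    Write x = 17 + 112·t and substitute into x ≡ 14 (mod 17): 112·t ≡ 14 − 17 = -3 (mod 17).
    Reduce coefficients mod 17: 10·t ≡ 14 (mod 17).
    The inverse of 10 mod 17 is 12 (since 10·12 = 120 = 7·17 + 1), so t ≡ 12·14 = 168 ≡ 15 (mod 17).
    Then x = 17 + 112·15 = 1697, valid modulo lcm(112, 17) = 1904: x ≡ 1697 (mod 1904).
  Combine with x ≡ 2 (mod 5); new modulus lcm = 9520.
    Write x = 1697 + 1904·t and substitute into x ≡ 2 (mod 5): 1904·t ≡ 2 − 1697 = -1695 (mod 5).
    Reduce coefficients mod 5: 4·t ≡ 0 (mod 5).
    The inverse of 4 mod 5 is 4 (since 4·4 = 16 = 3·5 + 1), so t ≡ 4·0 = 0 ≡ 0 (mod 5).
    Then x = 1697 + 1904·0 = 1697, valid modulo lcm(1904, 5) = 9520: x ≡ 1697 (mod 9520).
Verify against each original: 1697 mod 16 = 1, 1697 mod 7 = 3, 1697 mod 17 = 14, 1697 mod 5 = 2.

x ≡ 1697 (mod 9520).


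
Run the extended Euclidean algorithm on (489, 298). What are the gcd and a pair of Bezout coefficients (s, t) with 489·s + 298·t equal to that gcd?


Euclidean algorithm on (489, 298) — divide until remainder is 0:
  489 = 1 · 298 + 191
  298 = 1 · 191 + 107
  191 = 1 · 107 + 84
  107 = 1 · 84 + 23
  84 = 3 · 23 + 15
  23 = 1 · 15 + 8
  15 = 1 · 8 + 7
  8 = 1 · 7 + 1
  7 = 7 · 1 + 0
gcd(489, 298) = 1.
Track Bezout coefficients alongside the remainders: start with r₀ = 489 = a·1 + b·0 (s = 1, t = 0) and r₁ = 298 = a·0 + b·1 (s = 0, t = 1); each new remainder r_{k+1} = r_{k-1} − q_k·r_k inherits s_{k+1} = s_{k-1} − q_k·s_k, t_{k+1} = t_{k-1} − q_k·t_k, so r_k = a·s_k + b·t_k at every step:
  q = 1: r = 191, s = 1 − 1·0 = 1, t = 0 − 1·1 = -1  (check: 489·1 + 298·(-1) = 191)
  q = 1: r = 107, s = 0 − 1·1 = -1, t = 1 − 1·(-1) = 2  (check: 489·(-1) + 298·2 = 107)
  q = 1: r = 84, s = 1 − 1·(-1) = 2, t = -1 − 1·2 = -3  (check: 489·2 + 298·(-3) = 84)
  q = 1: r = 23, s = -1 − 1·2 = -3, t = 2 − 1·(-3) = 5  (check: 489·(-3) + 298·5 = 23)
  q = 3: r = 15, s = 2 − 3·(-3) = 11, t = -3 − 3·5 = -18  (check: 489·11 + 298·(-18) = 15)
  q = 1: r = 8, s = -3 − 1·11 = -14, t = 5 − 1·(-18) = 23  (check: 489·(-14) + 298·23 = 8)
  q = 1: r = 7, s = 11 − 1·(-14) = 25, t = -18 − 1·23 = -41  (check: 489·25 + 298·(-41) = 7)
  q = 1: r = 1, s = -14 − 1·25 = -39, t = 23 − 1·(-41) = 64  (check: 489·(-39) + 298·64 = 1)
The row with r = 1 (the gcd) gives the Bezout coefficients s = -39, t = 64.
Result: 489 · (-39) + 298 · (64) = 1.

gcd(489, 298) = 1; s = -39, t = 64 (check: 489·(-39) + 298·64 = 1).


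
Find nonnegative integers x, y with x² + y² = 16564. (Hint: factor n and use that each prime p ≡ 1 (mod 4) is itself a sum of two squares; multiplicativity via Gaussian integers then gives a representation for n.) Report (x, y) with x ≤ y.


Step 1: Factor n = 16564 = 2^2 · 41 · 101.
Step 2: Check the mod-4 condition on each prime factor: 2 = 2 (special); 41 ≡ 1 (mod 4), exponent 1; 101 ≡ 1 (mod 4), exponent 1.
All primes ≡ 3 (mod 4) appear to even exponent (or don't appear), so by the two-squares theorem n IS expressible as a sum of two squares.
Step 3: Build a representation. Group n = k² · m with k = 2 and m = 41 · 101 = 4141 (a product of primes ≡ 1 (mod 4)); a representation of m scales to one of n via (k·x)² + (k·y)² = k²(x² + y²). Each prime p ≡ 1 (mod 4) is itself a sum of two squares; find a² by testing p − a² for a perfect square:
  41: 41 − 1² = 40, 41 − 2² = 37, 41 − 3² = 32, 41 − 4² = 25 = 5² ⇒ 41 = 4² + 5².
  101: 101 − 1² = 100 = 10² ⇒ 101 = 1² + 10².
  Combine using the Brahmagupta–Fibonacci identity (a² + b²)(c² + d²) = (ac − bd)² + (ad + bc)² = (ac + bd)² + (ad − bc)²:
  41 · 101 = 4141: from (4² + 5²)(1² + 10²), take (4·1 − 5·10, 4·10 + 5·1) = (4 − 50, 40 + 5) = (-46, 45); dropping signs (only squares matter) gives (46, 45); check 46² + 45² = 2116 + 2025 = 4141 ✓.
  Scale by k = 2: (2·46, 2·45) = (92, 90).
Step 4: Order so x ≤ y and verify: 90² + 92² = 8100 + 8464 = 16564 = n. ✓

n = 16564 = 90² + 92² (one valid representation with x ≤ y).


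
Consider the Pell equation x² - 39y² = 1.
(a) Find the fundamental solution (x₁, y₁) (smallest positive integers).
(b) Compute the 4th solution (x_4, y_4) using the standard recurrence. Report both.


Step 1: Find the fundamental solution (x₁, y₁) of x² - 39y² = 1.
  Expand √39 as a continued fraction. a₀ = ⌊√39⌋ = 6; iterate m_{k+1} = d_k·a_k − m_k, d_{k+1} = (39 − m_{k+1}²)/d_k, a_{k+1} = ⌊(a₀ + m_{k+1})/d_{k+1}⌋ (starting m₀ = 0, d₀ = 1), with convergents p_k = a_k·p_{k-1} + p_{k-2}, q_k = a_k·q_{k-1} + q_{k-2} (p₋₁ = 1, q₋₁ = 0):
  k = 0: a₀ = 6; p₀/q₀ = 6/1; p₀² − 39·q₀² = 36 − 39 = -3.
  k = 1: m = 6, d = 3, a = ⌊(6 + 6)/3⌋ = 4; p/q = (4·6 + 1)/(4·1 + 0) = 25/4; p² − 39·q² = 625 − 624 = 1.
  The first convergent with p² − 39·q² = 1 gives the fundamental solution (x₁, y₁) = (25, 4).
Step 2: Apply the recurrence (x_{n+1}, y_{n+1}) = (x₁x_n + 39y₁y_n, x₁y_n + y₁x_n) repeatedly.
  From (x_1, y_1) = (25, 4): x_2 = 25·25 + 39·4·4 = 1249; y_2 = 25·4 + 4·25 = 200.
  From (x_2, y_2) = (1249, 200): x_3 = 25·1249 + 39·4·200 = 62425; y_3 = 25·200 + 4·1249 = 9996.
  From (x_3, y_3) = (62425, 9996): x_4 = 25·62425 + 39·4·9996 = 3120001; y_4 = 25·9996 + 4·62425 = 499600.
Step 3: Verify x_4² - 39·y_4² = 9734406240001 - 9734406240000 = 1 (should be 1). ✓

(x_1, y_1) = (25, 4); (x_4, y_4) = (3120001, 499600).


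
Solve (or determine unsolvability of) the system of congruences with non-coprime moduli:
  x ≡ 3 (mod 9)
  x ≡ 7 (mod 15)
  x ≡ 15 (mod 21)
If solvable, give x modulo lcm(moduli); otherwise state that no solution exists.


Moduli 9, 15, 21 are not pairwise coprime, so CRT works modulo lcm(m_i) when all pairwise compatibility conditions hold.
Pairwise compatibility: gcd(m_i, m_j) must divide a_i - a_j for every pair.
Merge one congruence at a time:
  Start: x ≡ 3 (mod 9).
  Combine with x ≡ 7 (mod 15): gcd(9, 15) = 3, and 7 - 3 = 4 is NOT divisible by 3.
    ⇒ system is inconsistent (no integer solution).

No solution (the system is inconsistent).


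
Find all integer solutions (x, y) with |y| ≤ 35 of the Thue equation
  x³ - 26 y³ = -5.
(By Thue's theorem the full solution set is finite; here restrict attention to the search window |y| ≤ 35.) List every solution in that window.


The equation is x³ - 26y³ = -5. For fixed y, x³ = 26·y³ − 5, so a solution requires the RHS to be a perfect cube.
Strategy: iterate y from -35 to 35, compute RHS = 26·y³ − 5, and check whether it is a (positive or negative) perfect cube.
Check small values of y:
  y = 0: RHS = -5 is not a perfect cube.
  y = 1: RHS = 21 is not a perfect cube.
  y = -1: RHS = -31 is not a perfect cube.
  y = 2: RHS = 203 is not a perfect cube.
  y = -2: RHS = -213 is not a perfect cube.
  y = 3: RHS = 697 is not a perfect cube.
  y = -3: RHS = -707 is not a perfect cube.
Continuing the search up to |y| = 35 finds no solutions either.
No (x, y) in the scanned range satisfies the equation.

No integer solutions with |y| ≤ 35.


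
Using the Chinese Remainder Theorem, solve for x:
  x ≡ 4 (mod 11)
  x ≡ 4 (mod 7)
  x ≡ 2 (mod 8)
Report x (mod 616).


Moduli 11, 7, 8 are pairwise coprime; by CRT there is a unique solution modulo M = 11 · 7 · 8 = 616.
Solve pairwise, accumulating the modulus:
  Start with x ≡ 4 (mod 11).
  Combine with x ≡ 4 (mod 7): since gcd(11, 7) = 1, we get a unique residue mod 77.
    Write x = 4 + 11·t and substitute into x ≡ 4 (mod 7): 11·t ≡ 4 − 4 = 0 (mod 7).
    Reduce coefficients mod 7: 4·t ≡ 0 (mod 7).
    The inverse of 4 mod 7 is 2 (since 4·2 = 8 = 1·7 + 1), so t ≡ 2·0 = 0 ≡ 0 (mod 7).
    Then x = 4 + 11·0 = 4, valid modulo lcm(11, 7) = 77: x ≡ 4 (mod 77).
  Combine with x ≡ 2 (mod 8): since gcd(77, 8) = 1, we get a unique residue mod 616.
    Write x = 4 + 77·t and substitute into x ≡ 2 (mod 8): 77·t ≡ 2 − 4 = -2 (mod 8).
    Reduce coefficients mod 8: 5·t ≡ 6 (mod 8).
    The inverse of 5 mod 8 is 5 (since 5·5 = 25 = 3·8 + 1), so t ≡ 5·6 = 30 ≡ 6 (mod 8).
    Then x = 4 + 77·6 = 466, valid modulo lcm(77, 8) = 616: x ≡ 466 (mod 616).
Verify: 466 mod 11 = 4 ✓, 466 mod 7 = 4 ✓, 466 mod 8 = 2 ✓.

x ≡ 466 (mod 616).


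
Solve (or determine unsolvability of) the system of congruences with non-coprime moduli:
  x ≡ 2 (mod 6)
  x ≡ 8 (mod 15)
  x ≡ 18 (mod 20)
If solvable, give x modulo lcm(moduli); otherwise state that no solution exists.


Moduli 6, 15, 20 are not pairwise coprime, so CRT works modulo lcm(m_i) when all pairwise compatibility conditions hold.
Pairwise compatibility: gcd(m_i, m_j) must divide a_i - a_j for every pair.
Merge one congruence at a time:
  Start: x ≡ 2 (mod 6).
  Combine with x ≡ 8 (mod 15): gcd(6, 15) = 3; 8 - 2 = 6, which IS divisible by 3, so compatible.
    Write x = 2 + 6·t and substitute into x ≡ 8 (mod 15): 6·t ≡ 8 − 2 = 6 (mod 15).
    Divide the congruence (and modulus) by g = 3: 2·t ≡ 2 (mod 5).
    The inverse of 2 mod 5 is 3 (since 2·3 = 6 = 1·5 + 1), so t ≡ 3·2 = 6 ≡ 1 (mod 5).
    Then x = 2 + 6·1 = 8, valid modulo lcm(6, 15) = 30: x ≡ 8 (mod 30).
  Combine with x ≡ 18 (mod 20): gcd(30, 20) = 10; 18 - 8 = 10, which IS divisible by 10, so compatible.
    Write x = 8 + 30·t and substitute into x ≡ 18 (mod 20): 30·t ≡ 18 − 8 = 10 (mod 20).
    Divide the congruence (and modulus) by g = 10: 3·t ≡ 1 (mod 2).
    Reduce coefficients mod 2: 1·t ≡ 1 (mod 2).
    So t ≡ 1 (mod 2).
    Then x = 8 + 30·1 = 38, valid modulo lcm(30, 20) = 60: x ≡ 38 (mod 60).
Verify: 38 mod 6 = 2, 38 mod 15 = 8, 38 mod 20 = 18.

x ≡ 38 (mod 60).
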